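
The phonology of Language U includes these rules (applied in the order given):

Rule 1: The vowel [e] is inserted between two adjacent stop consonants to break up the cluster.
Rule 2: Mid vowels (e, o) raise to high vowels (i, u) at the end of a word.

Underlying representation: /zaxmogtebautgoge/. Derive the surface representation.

zaxmogetebautegogi

Rule 1 (stop-cluster e-epenthesis): /g/ and /t/ form a stop–stop cluster, so [e] is inserted between them. /t/ and /g/ form a stop–stop cluster, so [e] is inserted between them. /zaxmogtebautgoge/ → zaxmogetebautegoge.
Rule 2 (final vowel raising): /e/ is a mid vowel in word-final position, so it raises to [i]. /zaxmogetebautegoge/ → zaxmogetebautegogi.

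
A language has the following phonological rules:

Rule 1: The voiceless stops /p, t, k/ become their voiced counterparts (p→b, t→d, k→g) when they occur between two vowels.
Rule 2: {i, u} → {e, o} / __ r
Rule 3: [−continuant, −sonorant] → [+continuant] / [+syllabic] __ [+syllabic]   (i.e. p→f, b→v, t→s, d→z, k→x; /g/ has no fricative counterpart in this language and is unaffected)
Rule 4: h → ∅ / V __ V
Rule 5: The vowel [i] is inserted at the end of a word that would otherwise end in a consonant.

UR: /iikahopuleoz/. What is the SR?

iigaovuleozi

Rule 1 (intervocalic voicing): /k/ is a voiceless stop between vowels /i/ and /a/, so it voices to [g]. /p/ is a voiceless stop between vowels /o/ and /u/, so it voices to [b]. /iikahopuleoz/ → iigahobuleoz.
Rule 2 (pre-rhotic lowering): no segment meets the environment; /iigahobuleoz/ is unchanged.
Rule 3 (intervocalic spirantization): /b/ is a stop between vowels /o/ and /u/, so it spirantizes to the fricative [v]. /iigahobuleoz/ → iigahovuleoz.
Rule 4 (intervocalic h-deletion): /h/ occurs between vowels /a/ and /o/, so it deletes. /iigahovuleoz/ → iigaovuleoz.
Rule 5 (final i-epenthesis): the form ends in the consonant /z/, so [i] is inserted word-finally. /iigaovuleoz/ → iigaovuleozi.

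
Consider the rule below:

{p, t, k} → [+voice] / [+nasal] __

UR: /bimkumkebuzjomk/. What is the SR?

bimgumgebuzjomg

/k/ is a voiceless stop immediately after the nasal /m/, so it voices to [g].
/k/ is a voiceless stop immediately after the nasal /m/, so it voices to [g].
/k/ is a voiceless stop immediately after the nasal /m/, so it voices to [g].
Surface form: [bimgumgebuzjomg].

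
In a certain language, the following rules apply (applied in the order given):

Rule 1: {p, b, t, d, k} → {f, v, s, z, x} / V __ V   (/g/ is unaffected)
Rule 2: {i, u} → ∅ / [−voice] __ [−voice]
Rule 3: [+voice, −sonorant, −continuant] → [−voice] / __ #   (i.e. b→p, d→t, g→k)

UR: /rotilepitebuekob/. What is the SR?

Rule 1 (intervocalic spirantization): /t/ is a stop between vowels /o/ and /i/, so it spirantizes to the fricative [s]. /p/ is a stop between vowels /e/ and /i/, so it spirantizes to the fricative [f]. /t/ is a stop between vowels /i/ and /e/, so it spirantizes to the fricative [s]. /b/ is a stop between vowels /e/ and /u/, so it spirantizes to the fricative [v]. /k/ is a stop between vowels /e/ and /o/, so it spirantizes to the fricative [x]. /rotilepitebuekob/ → rosilefisevuexob.
Rule 2 (high vowel syncope): /i/ is a high vowel flanked by voiceless consonants /f/ and /s/, so it deletes. /rosilefisevuexob/ → rosilefsevuexob.
Rule 3 (final devoicing): /b/ is a voiced stop in word-final position, so it devoices to [p]. /rosilefsevuexob/ → rosilefsevuexop.

rosilefsevuexop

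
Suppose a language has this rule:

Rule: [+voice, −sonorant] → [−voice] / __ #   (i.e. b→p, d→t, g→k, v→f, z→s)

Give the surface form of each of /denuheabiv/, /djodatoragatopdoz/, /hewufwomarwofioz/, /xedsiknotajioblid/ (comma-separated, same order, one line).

denuheabif, djodatoragatopdos, hewufwomarwofios, xedsiknotajioblit

/denuheabiv/: /v/ is a voiced obstruent in word-final position, so it devoices to [f]. → [denuheabif].
/djodatoragatopdoz/: /z/ is a voiced obstruent in word-final position, so it devoices to [s]. → [djodatoragatopdos].
/hewufwomarwofioz/: /z/ is a voiced obstruent in word-final position, so it devoices to [s]. → [hewufwomarwofios].
/xedsiknotajioblid/: /d/ is a voiced obstruent in word-final position, so it devoices to [t]. → [xedsiknotajioblit].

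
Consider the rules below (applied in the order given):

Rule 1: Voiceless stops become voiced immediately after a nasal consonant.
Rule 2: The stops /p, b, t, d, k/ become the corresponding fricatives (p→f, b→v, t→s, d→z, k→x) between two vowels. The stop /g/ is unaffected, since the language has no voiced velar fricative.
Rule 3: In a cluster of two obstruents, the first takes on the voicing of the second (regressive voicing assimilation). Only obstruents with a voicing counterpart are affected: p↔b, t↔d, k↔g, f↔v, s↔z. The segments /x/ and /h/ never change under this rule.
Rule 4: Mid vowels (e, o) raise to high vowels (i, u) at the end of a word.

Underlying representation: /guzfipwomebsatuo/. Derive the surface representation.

gusfipwomepsasuu

Rule 1 (post-nasal voicing): no segment meets the environment; /guzfipwomebsatuo/ is unchanged.
Rule 2 (intervocalic spirantization): /t/ is a stop between vowels /a/ and /u/, so it spirantizes to the fricative [s]. /guzfipwomebsatuo/ → guzfipwomebsasuo.
Rule 3 (regressive voicing assimilation): /z/ precedes the voiceless obstruent /f/, so it devoices to [s] by assimilation. /b/ precedes the voiceless obstruent /s/, so it devoices to [p] by assimilation. /guzfipwomebsasuo/ → gusfipwomepsasuo.
Rule 4 (final vowel raising): /o/ is a mid vowel in word-final position, so it raises to [u]. /gusfipwomepsasuo/ → gusfipwomepsasuu.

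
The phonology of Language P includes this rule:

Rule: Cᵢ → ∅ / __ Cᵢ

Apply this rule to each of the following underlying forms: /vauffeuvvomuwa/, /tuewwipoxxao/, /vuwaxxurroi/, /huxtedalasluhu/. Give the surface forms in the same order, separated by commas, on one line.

/vauffeuvvomuwa/: /ff/ is a geminate; the first /f/ deletes. /vv/ is a geminate; the first /v/ deletes. → [vaufeuvomuwa].
/tuewwipoxxao/: /ww/ is a geminate; the first /w/ deletes. /xx/ is a geminate; the first /x/ deletes. → [tuewipoxao].
/vuwaxxurroi/: /xx/ is a geminate; the first /x/ deletes. /rr/ is a geminate; the first /r/ deletes. → [vuwaxuroi].
/huxtedalasluhu/: the rule's environment is not met; surfaces unchanged as [huxtedalasluhu].

vaufeuvomuwa, tuewipoxao, vuwaxuroi, huxtedalasluhu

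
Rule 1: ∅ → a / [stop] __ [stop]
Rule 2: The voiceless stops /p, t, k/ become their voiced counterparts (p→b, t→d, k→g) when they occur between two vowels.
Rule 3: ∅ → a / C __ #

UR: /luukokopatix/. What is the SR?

luugogobadixa

Rule 1 (stop-cluster a-epenthesis): no segment meets the environment; /luukokopatix/ is unchanged.
Rule 2 (intervocalic voicing): /k/ is a voiceless stop between vowels /u/ and /o/, so it voices to [g]. /k/ is a voiceless stop between vowels /o/ and /o/, so it voices to [g]. /p/ is a voiceless stop between vowels /o/ and /a/, so it voices to [b]. /t/ is a voiceless stop between vowels /a/ and /i/, so it voices to [d]. /luukokopatix/ → luugogobadix.
Rule 3 (final a-epenthesis): the form ends in the consonant /x/, so [a] is inserted word-finally. /luugogobadix/ → luugogobadixa.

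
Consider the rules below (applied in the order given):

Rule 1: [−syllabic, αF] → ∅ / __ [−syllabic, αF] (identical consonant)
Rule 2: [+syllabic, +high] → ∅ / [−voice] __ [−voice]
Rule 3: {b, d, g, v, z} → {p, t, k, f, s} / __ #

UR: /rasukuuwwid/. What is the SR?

raskuuwit

Rule 1 (degemination): /ww/ is a geminate; the first /w/ deletes. /rasukuuwwid/ → rasukuuwid.
Rule 2 (high vowel syncope): /u/ is a high vowel flanked by voiceless consonants /s/ and /k/, so it deletes. /rasukuuwid/ → raskuuwid.
Rule 3 (final devoicing): /d/ is a voiced obstruent in word-final position, so it devoices to [t]. /raskuuwid/ → raskuuwit.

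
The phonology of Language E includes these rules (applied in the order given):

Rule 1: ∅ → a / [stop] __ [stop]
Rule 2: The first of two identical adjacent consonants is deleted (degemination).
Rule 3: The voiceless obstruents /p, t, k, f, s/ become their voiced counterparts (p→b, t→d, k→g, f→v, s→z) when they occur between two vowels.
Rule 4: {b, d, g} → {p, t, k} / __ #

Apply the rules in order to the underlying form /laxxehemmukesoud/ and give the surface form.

Rule 1 (stop-cluster a-epenthesis): no segment meets the environment; /laxxehemmukesoud/ is unchanged.
Rule 2 (degemination): /xx/ is a geminate; the first /x/ deletes. /mm/ is a geminate; the first /m/ deletes. /laxxehemmukesoud/ → laxehemukesoud.
Rule 3 (intervocalic voicing): /k/ is a voiceless obstruent between vowels /u/ and /e/, so it voices to [g]. /s/ is a voiceless obstruent between vowels /e/ and /o/, so it voices to [z]. /laxehemukesoud/ → laxehemugezoud.
Rule 4 (final devoicing): /d/ is a voiced stop in word-final position, so it devoices to [t]. /laxehemugezoud/ → laxehemugezout.

laxehemugezout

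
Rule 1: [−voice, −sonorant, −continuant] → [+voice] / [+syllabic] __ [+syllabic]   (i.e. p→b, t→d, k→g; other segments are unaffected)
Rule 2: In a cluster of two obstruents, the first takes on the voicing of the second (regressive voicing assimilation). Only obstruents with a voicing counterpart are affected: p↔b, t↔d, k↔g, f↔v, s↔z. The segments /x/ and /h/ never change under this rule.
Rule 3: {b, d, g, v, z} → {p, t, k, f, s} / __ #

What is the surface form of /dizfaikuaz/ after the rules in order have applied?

disfaiguas

Rule 1 (intervocalic voicing): /k/ is a voiceless stop between vowels /i/ and /u/, so it voices to [g]. /dizfaikuaz/ → dizfaiguaz.
Rule 2 (regressive voicing assimilation): /z/ precedes the voiceless obstruent /f/, so it devoices to [s] by assimilation. /dizfaiguaz/ → disfaiguaz.
Rule 3 (final devoicing): /z/ is a voiced obstruent in word-final position, so it devoices to [s]. /disfaiguaz/ → disfaiguas.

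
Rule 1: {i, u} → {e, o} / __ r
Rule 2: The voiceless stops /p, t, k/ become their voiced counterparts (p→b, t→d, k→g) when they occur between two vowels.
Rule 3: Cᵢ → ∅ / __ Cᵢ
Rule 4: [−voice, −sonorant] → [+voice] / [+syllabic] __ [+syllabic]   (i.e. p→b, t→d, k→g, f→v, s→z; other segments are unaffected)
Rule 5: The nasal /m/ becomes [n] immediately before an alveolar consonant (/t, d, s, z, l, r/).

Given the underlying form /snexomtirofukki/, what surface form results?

snexonterovugi

Rule 1 (pre-rhotic lowering): /i/ is a high vowel immediately before /r/, so it lowers to [e]. /snexomtirofukki/ → snexomterofukki.
Rule 2 (intervocalic voicing): no segment meets the environment; /snexomterofukki/ is unchanged.
Rule 3 (degemination): /kk/ is a geminate; the first /k/ deletes. /snexomterofukki/ → snexomterofuki.
Rule 4 (intervocalic voicing): /f/ is a voiceless obstruent between vowels /o/ and /u/, so it voices to [v]. /k/ is a voiceless obstruent between vowels /u/ and /i/, so it voices to [g]. /snexomterofuki/ → snexomterovugi.
Rule 5 (nasal place assimilation): /m/ precedes the alveolar consonant /t/, so it assimilates in place to [n]. /snexomterovugi/ → snexonterovugi.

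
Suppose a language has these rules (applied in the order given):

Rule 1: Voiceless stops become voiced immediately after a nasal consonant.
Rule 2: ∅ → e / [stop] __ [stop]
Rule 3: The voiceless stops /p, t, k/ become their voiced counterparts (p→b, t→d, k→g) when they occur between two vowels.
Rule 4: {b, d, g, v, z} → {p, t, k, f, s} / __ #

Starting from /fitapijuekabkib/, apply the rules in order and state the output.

fidabijuegabegip

Rule 1 (post-nasal voicing): no segment meets the environment; /fitapijuekabkib/ is unchanged.
Rule 2 (stop-cluster e-epenthesis): /b/ and /k/ form a stop–stop cluster, so [e] is inserted between them. /fitapijuekabkib/ → fitapijuekabekib.
Rule 3 (intervocalic voicing): /t/ is a voiceless stop between vowels /i/ and /a/, so it voices to [d]. /p/ is a voiceless stop between vowels /a/ and /i/, so it voices to [b]. /k/ is a voiceless stop between vowels /e/ and /a/, so it voices to [g]. /k/ is a voiceless stop between vowels /e/ and /i/, so it voices to [g]. /fitapijuekabekib/ → fidabijuegabegib.
Rule 4 (final devoicing): /b/ is a voiced obstruent in word-final position, so it devoices to [p]. /fidabijuegabegib/ → fidabijuegabegip.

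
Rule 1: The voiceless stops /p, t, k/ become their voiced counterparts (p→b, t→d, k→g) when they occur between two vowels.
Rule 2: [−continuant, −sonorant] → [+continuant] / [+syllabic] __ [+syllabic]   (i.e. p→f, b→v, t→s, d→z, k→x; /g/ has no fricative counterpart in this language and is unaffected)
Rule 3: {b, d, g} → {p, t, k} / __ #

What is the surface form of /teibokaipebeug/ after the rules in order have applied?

teivogaiveveuk

Rule 1 (intervocalic voicing): /k/ is a voiceless stop between vowels /o/ and /a/, so it voices to [g]. /p/ is a voiceless stop between vowels /i/ and /e/, so it voices to [b]. /teibokaipebeug/ → teibogaibebeug.
Rule 2 (intervocalic spirantization): /b/ is a stop between vowels /i/ and /o/, so it spirantizes to the fricative [v]. /b/ is a stop between vowels /i/ and /e/, so it spirantizes to the fricative [v]. /b/ is a stop between vowels /e/ and /e/, so it spirantizes to the fricative [v]. /teibogaibebeug/ → teivogaiveveug.
Rule 3 (final devoicing): /g/ is a voiced stop in word-final position, so it devoices to [k]. /teivogaiveveug/ → teivogaiveveuk.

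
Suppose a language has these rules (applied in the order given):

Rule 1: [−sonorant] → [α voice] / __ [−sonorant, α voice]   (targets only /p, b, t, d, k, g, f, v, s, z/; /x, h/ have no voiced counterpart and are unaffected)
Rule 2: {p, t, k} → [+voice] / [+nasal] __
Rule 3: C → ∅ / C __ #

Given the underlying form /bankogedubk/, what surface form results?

Rule 1 (regressive voicing assimilation): /b/ precedes the voiceless obstruent /k/, so it devoices to [p] by assimilation. /bankogedubk/ → bankogedupk.
Rule 2 (post-nasal voicing): /k/ is a voiceless stop immediately after the nasal /n/, so it voices to [g]. /bankogedupk/ → bangogedupk.
Rule 3 (final cluster simplification): /k/ is the second consonant of a word-final cluster /pk/, so it deletes. /bangogedupk/ → bangogedup.

bangogedup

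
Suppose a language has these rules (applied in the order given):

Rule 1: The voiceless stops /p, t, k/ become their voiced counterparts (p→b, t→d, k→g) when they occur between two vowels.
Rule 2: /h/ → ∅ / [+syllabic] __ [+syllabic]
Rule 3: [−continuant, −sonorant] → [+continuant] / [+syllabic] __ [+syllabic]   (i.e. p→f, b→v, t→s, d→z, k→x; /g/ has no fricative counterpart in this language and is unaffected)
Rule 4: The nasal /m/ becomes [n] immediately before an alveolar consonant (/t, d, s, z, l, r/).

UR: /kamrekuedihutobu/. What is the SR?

Rule 1 (intervocalic voicing): /k/ is a voiceless stop between vowels /e/ and /u/, so it voices to [g]. /t/ is a voiceless stop between vowels /u/ and /o/, so it voices to [d]. /kamrekuedihutobu/ → kamreguedihudobu.
Rule 2 (intervocalic h-deletion): /h/ occurs between vowels /i/ and /u/, so it deletes. /kamreguedihudobu/ → kamreguediudobu.
Rule 3 (intervocalic spirantization): /d/ is a stop between vowels /e/ and /i/, so it spirantizes to the fricative [z]. /d/ is a stop between vowels /u/ and /o/, so it spirantizes to the fricative [z]. /b/ is a stop between vowels /o/ and /u/, so it spirantizes to the fricative [v]. /kamreguediudobu/ → kamregueziuzovu.
Rule 4 (nasal place assimilation): /m/ precedes the alveolar consonant /r/, so it assimilates in place to [n]. /kamregueziuzovu/ → kanregueziuzovu.

kanregueziuzovu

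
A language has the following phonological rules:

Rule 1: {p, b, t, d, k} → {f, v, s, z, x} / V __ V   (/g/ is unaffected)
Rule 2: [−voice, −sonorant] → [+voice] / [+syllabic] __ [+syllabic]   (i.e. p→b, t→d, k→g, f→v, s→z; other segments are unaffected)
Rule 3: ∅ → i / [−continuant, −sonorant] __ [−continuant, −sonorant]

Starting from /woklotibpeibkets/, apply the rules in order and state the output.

woklozibipeibikets

Rule 1 (intervocalic spirantization): /t/ is a stop between vowels /o/ and /i/, so it spirantizes to the fricative [s]. /woklotibpeibkets/ → woklosibpeibkets.
Rule 2 (intervocalic voicing): /s/ is a voiceless obstruent between vowels /o/ and /i/, so it voices to [z]. /woklosibpeibkets/ → woklozibpeibkets.
Rule 3 (stop-cluster i-epenthesis): /b/ and /p/ form a stop–stop cluster, so [i] is inserted between them. /b/ and /k/ form a stop–stop cluster, so [i] is inserted between them. /woklozibpeibkets/ → woklozibipeibikets.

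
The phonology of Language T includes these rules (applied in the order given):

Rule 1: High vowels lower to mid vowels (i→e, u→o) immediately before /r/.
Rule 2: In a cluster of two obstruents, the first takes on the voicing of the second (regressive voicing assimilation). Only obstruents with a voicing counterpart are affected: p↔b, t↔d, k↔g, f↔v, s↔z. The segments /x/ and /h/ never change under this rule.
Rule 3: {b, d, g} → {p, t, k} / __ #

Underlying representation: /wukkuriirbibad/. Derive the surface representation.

wukkorierbibat

Rule 1 (pre-rhotic lowering): /u/ is a high vowel immediately before /r/, so it lowers to [o]. /i/ is a high vowel immediately before /r/, so it lowers to [e]. /wukkuriirbibad/ → wukkorierbibad.
Rule 2 (regressive voicing assimilation): no segment meets the environment; /wukkorierbibad/ is unchanged.
Rule 3 (final devoicing): /d/ is a voiced stop in word-final position, so it devoices to [t]. /wukkorierbibad/ → wukkorierbibat.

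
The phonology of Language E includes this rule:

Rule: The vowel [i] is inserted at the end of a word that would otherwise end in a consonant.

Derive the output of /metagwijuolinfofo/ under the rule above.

metagwijuolinfofo

No segment of /metagwijuolinfofo/ meets the structural description of the rule, so the form surfaces unchanged.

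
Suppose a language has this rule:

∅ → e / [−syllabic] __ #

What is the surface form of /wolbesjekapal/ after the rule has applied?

wolbesjekapale

the form ends in the consonant /l/, so [e] is inserted word-finally.
Surface form: [wolbesjekapale].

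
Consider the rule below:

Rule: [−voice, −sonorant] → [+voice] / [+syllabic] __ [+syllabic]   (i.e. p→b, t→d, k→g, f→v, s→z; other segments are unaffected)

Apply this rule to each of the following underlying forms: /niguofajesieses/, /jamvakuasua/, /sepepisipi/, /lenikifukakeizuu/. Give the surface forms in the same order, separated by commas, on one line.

niguovajeziezes, jamvaguazua, sebebizibi, lenigivugageizuu

/niguofajesieses/: /f/ is a voiceless obstruent between vowels /o/ and /a/, so it voices to [v]. /s/ is a voiceless obstruent between vowels /e/ and /i/, so it voices to [z]. /s/ is a voiceless obstruent between vowels /e/ and /e/, so it voices to [z]. → [niguovajeziezes].
/jamvakuasua/: /k/ is a voiceless obstruent between vowels /a/ and /u/, so it voices to [g]. /s/ is a voiceless obstruent between vowels /a/ and /u/, so it voices to [z]. → [jamvaguazua].
/sepepisipi/: /p/ is a voiceless obstruent between vowels /e/ and /e/, so it voices to [b]. /p/ is a voiceless obstruent between vowels /e/ and /i/, so it voices to [b]. /s/ is a voiceless obstruent between vowels /i/ and /i/, so it voices to [z]. /p/ is a voiceless obstruent between vowels /i/ and /i/, so it voices to [b]. → [sebebizibi].
/lenikifukakeizuu/: /k/ is a voiceless obstruent between vowels /i/ and /i/, so it voices to [g]. /f/ is a voiceless obstruent between vowels /i/ and /u/, so it voices to [v]. /k/ is a voiceless obstruent between vowels /u/ and /a/, so it voices to [g]. /k/ is a voiceless obstruent between vowels /a/ and /e/, so it voices to [g]. → [lenigivugageizuu].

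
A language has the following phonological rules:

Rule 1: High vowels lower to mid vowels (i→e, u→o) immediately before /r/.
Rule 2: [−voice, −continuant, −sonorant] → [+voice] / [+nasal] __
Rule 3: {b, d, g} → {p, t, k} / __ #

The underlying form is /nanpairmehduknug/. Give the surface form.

nanbaermehduknuk

Rule 1 (pre-rhotic lowering): /i/ is a high vowel immediately before /r/, so it lowers to [e]. /nanpairmehduknug/ → nanpaermehduknug.
Rule 2 (post-nasal voicing): /p/ is a voiceless stop immediately after the nasal /n/, so it voices to [b]. /nanpaermehduknug/ → nanbaermehduknug.
Rule 3 (final devoicing): /g/ is a voiced stop in word-final position, so it devoices to [k]. /nanbaermehduknug/ → nanbaermehduknuk.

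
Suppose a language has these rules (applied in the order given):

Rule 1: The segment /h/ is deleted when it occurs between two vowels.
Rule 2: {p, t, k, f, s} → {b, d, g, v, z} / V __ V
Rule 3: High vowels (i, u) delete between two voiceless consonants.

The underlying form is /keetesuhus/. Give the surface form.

Rule 1 (intervocalic h-deletion): /h/ occurs between vowels /u/ and /u/, so it deletes. /keetesuhus/ → keetesuus.
Rule 2 (intervocalic voicing): /t/ is a voiceless obstruent between vowels /e/ and /e/, so it voices to [d]. /s/ is a voiceless obstruent between vowels /e/ and /u/, so it voices to [z]. /keetesuus/ → keedezuus.
Rule 3 (high vowel syncope): no segment meets the environment; /keedezuus/ is unchanged.

keedezuus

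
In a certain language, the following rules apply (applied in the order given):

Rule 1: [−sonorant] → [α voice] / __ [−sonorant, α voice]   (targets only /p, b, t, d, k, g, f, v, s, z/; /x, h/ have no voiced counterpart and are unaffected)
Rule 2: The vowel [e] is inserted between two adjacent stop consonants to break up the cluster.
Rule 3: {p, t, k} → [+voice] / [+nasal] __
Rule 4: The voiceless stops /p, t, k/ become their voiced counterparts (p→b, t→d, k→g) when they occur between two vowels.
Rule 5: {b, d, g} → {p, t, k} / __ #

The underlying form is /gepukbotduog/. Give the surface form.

gebugebodeduok

Rule 1 (regressive voicing assimilation): /k/ precedes the voiced obstruent /b/, so it voices to [g] by assimilation. /t/ precedes the voiced obstruent /d/, so it voices to [d] by assimilation. /gepukbotduog/ → gepugbodduog.
Rule 2 (stop-cluster e-epenthesis): /g/ and /b/ form a stop–stop cluster, so [e] is inserted between them. /d/ and /d/ form a stop–stop cluster, so [e] is inserted between them. /gepugbodduog/ → gepugebodeduog.
Rule 3 (post-nasal voicing): no segment meets the environment; /gepugebodeduog/ is unchanged.
Rule 4 (intervocalic voicing): /p/ is a voiceless stop between vowels /e/ and /u/, so it voices to [b]. /gepugebodeduog/ → gebugebodeduog.
Rule 5 (final devoicing): /g/ is a voiced stop in word-final position, so it devoices to [k]. /gebugebodeduog/ → gebugebodeduok.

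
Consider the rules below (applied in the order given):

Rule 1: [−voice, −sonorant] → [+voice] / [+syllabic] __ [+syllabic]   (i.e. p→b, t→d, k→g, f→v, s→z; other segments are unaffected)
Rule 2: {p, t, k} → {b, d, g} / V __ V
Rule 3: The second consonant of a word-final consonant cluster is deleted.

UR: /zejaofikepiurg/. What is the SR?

Rule 1 (intervocalic voicing): /f/ is a voiceless obstruent between vowels /o/ and /i/, so it voices to [v]. /k/ is a voiceless obstruent between vowels /i/ and /e/, so it voices to [g]. /p/ is a voiceless obstruent between vowels /e/ and /i/, so it voices to [b]. /zejaofikepiurg/ → zejaovigebiurg.
Rule 2 (intervocalic voicing): no segment meets the environment; /zejaovigebiurg/ is unchanged.
Rule 3 (final cluster simplification): /g/ is the second consonant of a word-final cluster /rg/, so it deletes. /zejaovigebiurg/ → zejaovigebiur.

zejaovigebiur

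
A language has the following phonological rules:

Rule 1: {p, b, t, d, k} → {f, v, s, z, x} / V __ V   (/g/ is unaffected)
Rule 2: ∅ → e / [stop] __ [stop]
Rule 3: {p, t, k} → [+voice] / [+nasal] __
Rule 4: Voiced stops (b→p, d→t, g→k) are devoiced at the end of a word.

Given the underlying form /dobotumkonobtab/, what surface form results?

dovosumgonobetap

Rule 1 (intervocalic spirantization): /b/ is a stop between vowels /o/ and /o/, so it spirantizes to the fricative [v]. /t/ is a stop between vowels /o/ and /u/, so it spirantizes to the fricative [s]. /dobotumkonobtab/ → dovosumkonobtab.
Rule 2 (stop-cluster e-epenthesis): /b/ and /t/ form a stop–stop cluster, so [e] is inserted between them. /dovosumkonobtab/ → dovosumkonobetab.
Rule 3 (post-nasal voicing): /k/ is a voiceless stop immediately after the nasal /m/, so it voices to [g]. /dovosumkonobetab/ → dovosumgonobetab.
Rule 4 (final devoicing): /b/ is a voiced stop in word-final position, so it devoices to [p]. /dovosumgonobetab/ → dovosumgonobetap.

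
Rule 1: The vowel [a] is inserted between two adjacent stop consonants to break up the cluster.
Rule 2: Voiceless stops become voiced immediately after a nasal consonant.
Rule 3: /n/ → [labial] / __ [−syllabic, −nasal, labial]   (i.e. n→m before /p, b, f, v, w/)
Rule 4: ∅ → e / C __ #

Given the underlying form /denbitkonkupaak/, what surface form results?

Rule 1 (stop-cluster a-epenthesis): /t/ and /k/ form a stop–stop cluster, so [a] is inserted between them. /denbitkonkupaak/ → denbitakonkupaak.
Rule 2 (post-nasal voicing): /k/ is a voiceless stop immediately after the nasal /n/, so it voices to [g]. /denbitakonkupaak/ → denbitakongupaak.
Rule 3 (nasal place assimilation): /n/ precedes the labial consonant /b/, so it assimilates in place to [m]. /denbitakongupaak/ → dembitakongupaak.
Rule 4 (final e-epenthesis): the form ends in the consonant /k/, so [e] is inserted word-finally. /dembitakongupaak/ → dembitakongupaake.

dembitakongupaake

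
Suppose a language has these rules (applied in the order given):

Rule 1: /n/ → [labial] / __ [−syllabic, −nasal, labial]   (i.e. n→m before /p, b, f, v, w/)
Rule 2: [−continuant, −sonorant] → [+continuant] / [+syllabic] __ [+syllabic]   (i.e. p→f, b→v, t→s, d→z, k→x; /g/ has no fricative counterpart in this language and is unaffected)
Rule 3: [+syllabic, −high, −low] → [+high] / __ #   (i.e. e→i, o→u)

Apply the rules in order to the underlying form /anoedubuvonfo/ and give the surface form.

Rule 1 (nasal place assimilation): /n/ precedes the labial consonant /f/, so it assimilates in place to [m]. /anoedubuvonfo/ → anoedubuvomfo.
Rule 2 (intervocalic spirantization): /d/ is a stop between vowels /e/ and /u/, so it spirantizes to the fricative [z]. /b/ is a stop between vowels /u/ and /u/, so it spirantizes to the fricative [v]. /anoedubuvomfo/ → anoezuvuvomfo.
Rule 3 (final vowel raising): /o/ is a mid vowel in word-final position, so it raises to [u]. /anoezuvuvomfo/ → anoezuvuvomfu.

anoezuvuvomfu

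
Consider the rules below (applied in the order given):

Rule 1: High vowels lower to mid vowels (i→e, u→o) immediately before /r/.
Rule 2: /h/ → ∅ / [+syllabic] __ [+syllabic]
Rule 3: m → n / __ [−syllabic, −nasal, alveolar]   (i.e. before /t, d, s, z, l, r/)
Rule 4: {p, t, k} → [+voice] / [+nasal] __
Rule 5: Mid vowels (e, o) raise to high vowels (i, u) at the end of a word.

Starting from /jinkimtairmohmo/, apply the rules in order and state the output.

Rule 1 (pre-rhotic lowering): /i/ is a high vowel immediately before /r/, so it lowers to [e]. /jinkimtairmohmo/ → jinkimtaermohmo.
Rule 2 (intervocalic h-deletion): no segment meets the environment; /jinkimtaermohmo/ is unchanged.
Rule 3 (nasal place assimilation): /m/ precedes the alveolar consonant /t/, so it assimilates in place to [n]. /jinkimtaermohmo/ → jinkintaermohmo.
Rule 4 (post-nasal voicing): /k/ is a voiceless stop immediately after the nasal /n/, so it voices to [g]. /t/ is a voiceless stop immediately after the nasal /n/, so it voices to [d]. /jinkintaermohmo/ → jingindaermohmo.
Rule 5 (final vowel raising): /o/ is a mid vowel in word-final position, so it raises to [u]. /jingindaermohmo/ → jingindaermohmu.

jingindaermohmu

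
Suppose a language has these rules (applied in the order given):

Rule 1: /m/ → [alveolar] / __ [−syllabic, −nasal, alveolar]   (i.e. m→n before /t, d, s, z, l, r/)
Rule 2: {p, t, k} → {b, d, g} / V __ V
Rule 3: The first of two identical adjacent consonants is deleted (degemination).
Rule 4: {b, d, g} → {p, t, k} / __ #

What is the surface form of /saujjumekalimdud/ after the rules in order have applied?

saujumegalindut

Rule 1 (nasal place assimilation): /m/ precedes the alveolar consonant /d/, so it assimilates in place to [n]. /saujjumekalimdud/ → saujjumekalindud.
Rule 2 (intervocalic voicing): /k/ is a voiceless stop between vowels /e/ and /a/, so it voices to [g]. /saujjumekalindud/ → saujjumegalindud.
Rule 3 (degemination): /jj/ is a geminate; the first /j/ deletes. /saujjumegalindud/ → saujumegalindud.
Rule 4 (final devoicing): /d/ is a voiced stop in word-final position, so it devoices to [t]. /saujumegalindud/ → saujumegalindut.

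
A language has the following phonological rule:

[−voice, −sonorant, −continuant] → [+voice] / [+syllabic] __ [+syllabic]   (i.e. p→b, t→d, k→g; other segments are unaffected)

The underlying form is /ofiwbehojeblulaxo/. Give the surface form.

No segment of /ofiwbehojeblulaxo/ meets the structural description of the rule, so the form surfaces unchanged.

ofiwbehojeblulaxo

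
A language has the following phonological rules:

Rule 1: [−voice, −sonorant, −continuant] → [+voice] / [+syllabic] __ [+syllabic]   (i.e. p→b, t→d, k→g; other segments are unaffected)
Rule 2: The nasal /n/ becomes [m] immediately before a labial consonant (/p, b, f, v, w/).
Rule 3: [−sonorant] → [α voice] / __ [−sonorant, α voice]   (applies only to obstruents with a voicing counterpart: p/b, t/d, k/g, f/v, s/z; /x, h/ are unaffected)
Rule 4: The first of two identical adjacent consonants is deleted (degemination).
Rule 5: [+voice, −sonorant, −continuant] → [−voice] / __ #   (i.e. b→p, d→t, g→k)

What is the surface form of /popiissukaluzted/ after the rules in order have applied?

Rule 1 (intervocalic voicing): /p/ is a voiceless stop between vowels /o/ and /i/, so it voices to [b]. /k/ is a voiceless stop between vowels /u/ and /a/, so it voices to [g]. /popiissukaluzted/ → pobiissugaluzted.
Rule 2 (nasal place assimilation): no segment meets the environment; /pobiissugaluzted/ is unchanged.
Rule 3 (regressive voicing assimilation): /z/ precedes the voiceless obstruent /t/, so it devoices to [s] by assimilation. /pobiissugaluzted/ → pobiissugalusted.
Rule 4 (degemination): /ss/ is a geminate; the first /s/ deletes. /pobiissugalusted/ → pobiisugalusted.
Rule 5 (final devoicing): /d/ is a voiced stop in word-final position, so it devoices to [t]. /pobiisugalusted/ → pobiisugalustet.

pobiisugalustet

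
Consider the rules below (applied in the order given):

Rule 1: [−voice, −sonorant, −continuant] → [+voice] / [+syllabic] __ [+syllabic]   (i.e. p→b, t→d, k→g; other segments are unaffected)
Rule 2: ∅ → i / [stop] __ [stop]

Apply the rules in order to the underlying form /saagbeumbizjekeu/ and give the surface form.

Rule 1 (intervocalic voicing): /k/ is a voiceless stop between vowels /e/ and /e/, so it voices to [g]. /saagbeumbizjekeu/ → saagbeumbizjegeu.
Rule 2 (stop-cluster i-epenthesis): /g/ and /b/ form a stop–stop cluster, so [i] is inserted between them. /saagbeumbizjegeu/ → saagibeumbizjegeu.

saagibeumbizjegeu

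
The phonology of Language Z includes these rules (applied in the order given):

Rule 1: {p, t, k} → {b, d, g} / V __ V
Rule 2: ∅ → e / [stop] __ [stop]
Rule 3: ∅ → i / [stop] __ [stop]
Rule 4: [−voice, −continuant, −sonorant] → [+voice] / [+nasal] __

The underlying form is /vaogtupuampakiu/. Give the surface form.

vaogetubuambagiu

Rule 1 (intervocalic voicing): /p/ is a voiceless stop between vowels /u/ and /u/, so it voices to [b]. /k/ is a voiceless stop between vowels /a/ and /i/, so it voices to [g]. /vaogtupuampakiu/ → vaogtubuampagiu.
Rule 2 (stop-cluster e-epenthesis): /g/ and /t/ form a stop–stop cluster, so [e] is inserted between them. /vaogtubuampagiu/ → vaogetubuampagiu.
Rule 3 (stop-cluster i-epenthesis): no segment meets the environment; /vaogetubuampagiu/ is unchanged.
Rule 4 (post-nasal voicing): /p/ is a voiceless stop immediately after the nasal /m/, so it voices to [b]. /vaogetubuampagiu/ → vaogetubuambagiu.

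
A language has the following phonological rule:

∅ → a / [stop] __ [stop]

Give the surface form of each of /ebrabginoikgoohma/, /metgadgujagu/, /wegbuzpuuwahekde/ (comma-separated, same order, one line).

/ebrabginoikgoohma/: /b/ and /g/ form a stop–stop cluster, so [a] is inserted between them. /k/ and /g/ form a stop–stop cluster, so [a] is inserted between them. → [ebrabaginoikagoohma].
/metgadgujagu/: /t/ and /g/ form a stop–stop cluster, so [a] is inserted between them. /d/ and /g/ form a stop–stop cluster, so [a] is inserted between them. → [metagadagujagu].
/wegbuzpuuwahekde/: /g/ and /b/ form a stop–stop cluster, so [a] is inserted between them. /k/ and /d/ form a stop–stop cluster, so [a] is inserted between them. → [wegabuzpuuwahekade].

ebrabaginoikagoohma, metagadagujagu, wegabuzpuuwahekade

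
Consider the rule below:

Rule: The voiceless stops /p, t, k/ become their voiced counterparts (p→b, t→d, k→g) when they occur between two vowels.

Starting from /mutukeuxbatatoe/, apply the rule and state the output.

/t/ is a voiceless stop between vowels /u/ and /u/, so it voices to [d].
/k/ is a voiceless stop between vowels /u/ and /e/, so it voices to [g].
/t/ is a voiceless stop between vowels /a/ and /a/, so it voices to [d].
/t/ is a voiceless stop between vowels /a/ and /o/, so it voices to [d].
Surface form: [mudugeuxbadadoe].

mudugeuxbadadoe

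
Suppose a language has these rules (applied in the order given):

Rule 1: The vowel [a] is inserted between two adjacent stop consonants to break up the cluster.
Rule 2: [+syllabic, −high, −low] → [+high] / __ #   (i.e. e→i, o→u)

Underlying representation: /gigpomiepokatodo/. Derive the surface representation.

gigapomiepokatodu

Rule 1 (stop-cluster a-epenthesis): /g/ and /p/ form a stop–stop cluster, so [a] is inserted between them. /gigpomiepokatodo/ → gigapomiepokatodo.
Rule 2 (final vowel raising): /o/ is a mid vowel in word-final position, so it raises to [u]. /gigapomiepokatodo/ → gigapomiepokatodu.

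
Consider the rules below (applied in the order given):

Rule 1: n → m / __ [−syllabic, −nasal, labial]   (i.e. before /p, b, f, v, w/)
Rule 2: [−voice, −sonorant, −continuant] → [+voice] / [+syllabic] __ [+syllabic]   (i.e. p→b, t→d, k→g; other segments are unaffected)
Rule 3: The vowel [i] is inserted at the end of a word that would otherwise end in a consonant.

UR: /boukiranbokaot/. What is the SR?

bougirambogaoti

Rule 1 (nasal place assimilation): /n/ precedes the labial consonant /b/, so it assimilates in place to [m]. /boukiranbokaot/ → boukirambokaot.
Rule 2 (intervocalic voicing): /k/ is a voiceless stop between vowels /u/ and /i/, so it voices to [g]. /k/ is a voiceless stop between vowels /o/ and /a/, so it voices to [g]. /boukirambokaot/ → bougirambogaot.
Rule 3 (final i-epenthesis): the form ends in the consonant /t/, so [i] is inserted word-finally. /bougirambogaot/ → bougirambogaoti.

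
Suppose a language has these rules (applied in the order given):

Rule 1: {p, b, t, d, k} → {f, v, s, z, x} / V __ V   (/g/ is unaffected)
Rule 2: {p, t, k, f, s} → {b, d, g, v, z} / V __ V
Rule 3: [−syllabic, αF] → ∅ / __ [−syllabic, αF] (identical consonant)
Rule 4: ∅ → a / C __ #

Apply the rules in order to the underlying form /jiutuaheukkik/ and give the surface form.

Rule 1 (intervocalic spirantization): /t/ is a stop between vowels /u/ and /u/, so it spirantizes to the fricative [s]. /jiutuaheukkik/ → jiusuaheukkik.
Rule 2 (intervocalic voicing): /s/ is a voiceless obstruent between vowels /u/ and /u/, so it voices to [z]. /jiusuaheukkik/ → jiuzuaheukkik.
Rule 3 (degemination): /kk/ is a geminate; the first /k/ deletes. /jiuzuaheukkik/ → jiuzuaheukik.
Rule 4 (final a-epenthesis): the form ends in the consonant /k/, so [a] is inserted word-finally. /jiuzuaheukik/ → jiuzuaheukika.

jiuzuaheukika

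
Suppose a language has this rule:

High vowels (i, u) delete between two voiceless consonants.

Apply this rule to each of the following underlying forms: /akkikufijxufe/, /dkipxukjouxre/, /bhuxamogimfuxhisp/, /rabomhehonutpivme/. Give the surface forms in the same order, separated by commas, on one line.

/akkikufijxufe/: /i/ is a high vowel flanked by voiceless consonants /k/ and /k/, so it deletes. /u/ is a high vowel flanked by voiceless consonants /k/ and /f/, so it deletes. /u/ is a high vowel flanked by voiceless consonants /x/ and /f/, so it deletes. → [akkkfijxfe].
/dkipxukjouxre/: /i/ is a high vowel flanked by voiceless consonants /k/ and /p/, so it deletes. /u/ is a high vowel flanked by voiceless consonants /x/ and /k/, so it deletes. → [dkpxkjouxre].
/bhuxamogimfuxhisp/: /u/ is a high vowel flanked by voiceless consonants /h/ and /x/, so it deletes. /u/ is a high vowel flanked by voiceless consonants /f/ and /x/, so it deletes. /i/ is a high vowel flanked by voiceless consonants /h/ and /s/, so it deletes. → [bhxamogimfxhsp].
/rabomhehonutpivme/: the rule's environment is not met; surfaces unchanged as [rabomhehonutpivme].

akkkfijxfe, dkpxkjouxre, bhxamogimfxhsp, rabomhehonutpivme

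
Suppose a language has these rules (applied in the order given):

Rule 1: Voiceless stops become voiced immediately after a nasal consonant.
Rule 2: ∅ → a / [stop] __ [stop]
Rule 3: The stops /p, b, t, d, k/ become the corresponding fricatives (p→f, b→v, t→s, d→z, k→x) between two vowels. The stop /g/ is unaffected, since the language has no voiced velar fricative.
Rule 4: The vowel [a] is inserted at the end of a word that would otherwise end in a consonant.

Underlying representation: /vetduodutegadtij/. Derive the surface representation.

Rule 1 (post-nasal voicing): no segment meets the environment; /vetduodutegadtij/ is unchanged.
Rule 2 (stop-cluster a-epenthesis): /t/ and /d/ form a stop–stop cluster, so [a] is inserted between them. /d/ and /t/ form a stop–stop cluster, so [a] is inserted between them. /vetduodutegadtij/ → vetaduodutegadatij.
Rule 3 (intervocalic spirantization): /t/ is a stop between vowels /e/ and /a/, so it spirantizes to the fricative [s]. /d/ is a stop between vowels /a/ and /u/, so it spirantizes to the fricative [z]. /d/ is a stop between vowels /o/ and /u/, so it spirantizes to the fricative [z]. /t/ is a stop between vowels /u/ and /e/, so it spirantizes to the fricative [s]. /d/ is a stop between vowels /a/ and /a/, so it spirantizes to the fricative [z]. /t/ is a stop between vowels /a/ and /i/, so it spirantizes to the fricative [s]. /vetaduodutegadatij/ → vesazuozusegazasij.
Rule 4 (final a-epenthesis): the form ends in the consonant /j/, so [a] is inserted word-finally. /vesazuozusegazasij/ → vesazuozusegazasija.

vesazuozusegazasija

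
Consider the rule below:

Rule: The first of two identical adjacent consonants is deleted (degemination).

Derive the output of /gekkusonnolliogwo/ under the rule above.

/kk/ is a geminate; the first /k/ deletes.
/nn/ is a geminate; the first /n/ deletes.
/ll/ is a geminate; the first /l/ deletes.
The other instances of /g/, /k/, /s/, /n/, /l/, /w/ do not occur in the required environment and remain unchanged.
Surface form: [gekusonoliogwo].

gekusonoliogwo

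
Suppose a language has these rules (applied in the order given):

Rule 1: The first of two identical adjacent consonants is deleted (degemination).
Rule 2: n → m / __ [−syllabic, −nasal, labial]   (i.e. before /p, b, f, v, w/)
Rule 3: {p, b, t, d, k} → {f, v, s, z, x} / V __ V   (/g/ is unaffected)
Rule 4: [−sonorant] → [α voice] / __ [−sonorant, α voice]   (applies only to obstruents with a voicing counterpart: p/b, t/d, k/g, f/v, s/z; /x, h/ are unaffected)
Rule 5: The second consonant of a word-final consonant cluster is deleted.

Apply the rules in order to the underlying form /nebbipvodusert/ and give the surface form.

Rule 1 (degemination): /bb/ is a geminate; the first /b/ deletes. /nebbipvodusert/ → nebipvodusert.
Rule 2 (nasal place assimilation): no segment meets the environment; /nebipvodusert/ is unchanged.
Rule 3 (intervocalic spirantization): /b/ is a stop between vowels /e/ and /i/, so it spirantizes to the fricative [v]. /d/ is a stop between vowels /o/ and /u/, so it spirantizes to the fricative [z]. /nebipvodusert/ → nevipvozusert.
Rule 4 (regressive voicing assimilation): /p/ precedes the voiced obstruent /v/, so it voices to [b] by assimilation. /nevipvozusert/ → nevibvozusert.
Rule 5 (final cluster simplification): /t/ is the second consonant of a word-final cluster /rt/, so it deletes. /nevibvozusert/ → nevibvozuser.

nevibvozuser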